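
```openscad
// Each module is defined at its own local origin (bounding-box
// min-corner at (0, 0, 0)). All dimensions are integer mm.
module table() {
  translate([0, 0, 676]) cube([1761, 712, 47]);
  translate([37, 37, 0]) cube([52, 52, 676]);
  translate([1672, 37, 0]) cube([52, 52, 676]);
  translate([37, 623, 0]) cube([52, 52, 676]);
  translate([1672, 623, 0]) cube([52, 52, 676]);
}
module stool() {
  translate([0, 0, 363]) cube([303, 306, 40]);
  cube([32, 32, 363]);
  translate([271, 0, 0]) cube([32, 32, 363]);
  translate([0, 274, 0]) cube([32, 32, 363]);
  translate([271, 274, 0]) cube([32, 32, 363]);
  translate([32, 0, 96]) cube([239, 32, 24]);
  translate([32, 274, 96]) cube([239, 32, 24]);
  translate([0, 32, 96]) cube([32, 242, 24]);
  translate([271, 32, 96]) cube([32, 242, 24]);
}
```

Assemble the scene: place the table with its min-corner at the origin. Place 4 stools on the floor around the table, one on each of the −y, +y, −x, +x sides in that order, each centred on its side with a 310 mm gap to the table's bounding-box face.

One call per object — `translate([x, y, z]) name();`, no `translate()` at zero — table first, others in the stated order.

table();
translate([729, -616, 0]) stool();
translate([729, 1022, 0]) stool();
translate([-613, 203, 0]) stool();
translate([2071, 203, 0]) stool();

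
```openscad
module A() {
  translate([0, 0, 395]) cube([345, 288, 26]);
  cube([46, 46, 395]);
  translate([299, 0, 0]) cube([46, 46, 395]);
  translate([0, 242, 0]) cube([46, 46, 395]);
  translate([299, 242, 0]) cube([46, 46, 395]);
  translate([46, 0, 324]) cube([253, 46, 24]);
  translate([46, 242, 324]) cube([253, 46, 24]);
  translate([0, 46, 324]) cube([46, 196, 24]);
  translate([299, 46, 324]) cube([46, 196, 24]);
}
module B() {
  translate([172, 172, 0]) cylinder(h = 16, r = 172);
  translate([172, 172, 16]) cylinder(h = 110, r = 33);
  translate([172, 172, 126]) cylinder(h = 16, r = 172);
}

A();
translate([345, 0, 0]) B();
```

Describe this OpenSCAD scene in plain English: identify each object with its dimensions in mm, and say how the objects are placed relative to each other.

A is a simple wooden stool: a rectangular seat 345 mm (x) by 288 mm (y), 26 mm thick, top face at z = 421 mm, on four square legs, each 46×46 mm in cross-section. The legs rest on z = 0, each flush with a corner of the seat. Four stretchers, 46 mm wide and 24 mm tall, connect adjacent legs with their undersides at z = 324 mm, each running between the inner faces of the legs it joins and aligned with the legs' outer faces on the other axis.

B is a spool: two coaxial disc flanges of radius 172 mm and thickness 16 mm, joined by a core cylinder of radius 33 mm and height 110 mm. The lower flange rests on z = 0 and the three cylinders share a vertical axis.

The spool is against the stool's +x side, with their −y faces flush.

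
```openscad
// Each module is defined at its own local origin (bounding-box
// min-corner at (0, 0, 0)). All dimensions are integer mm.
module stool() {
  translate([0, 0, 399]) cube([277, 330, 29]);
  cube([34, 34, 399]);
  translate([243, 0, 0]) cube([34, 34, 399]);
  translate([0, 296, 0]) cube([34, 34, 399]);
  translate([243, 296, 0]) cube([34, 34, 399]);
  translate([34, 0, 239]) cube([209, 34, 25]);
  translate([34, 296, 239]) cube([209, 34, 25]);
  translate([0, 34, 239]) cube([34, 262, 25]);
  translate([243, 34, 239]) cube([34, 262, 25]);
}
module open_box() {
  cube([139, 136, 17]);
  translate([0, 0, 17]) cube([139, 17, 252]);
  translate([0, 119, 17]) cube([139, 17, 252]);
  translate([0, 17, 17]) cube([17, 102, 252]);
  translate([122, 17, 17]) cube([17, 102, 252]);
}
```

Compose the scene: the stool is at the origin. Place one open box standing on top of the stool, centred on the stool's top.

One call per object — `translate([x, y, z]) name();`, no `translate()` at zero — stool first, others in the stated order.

stool();
translate([69, 97, 428]) open_box();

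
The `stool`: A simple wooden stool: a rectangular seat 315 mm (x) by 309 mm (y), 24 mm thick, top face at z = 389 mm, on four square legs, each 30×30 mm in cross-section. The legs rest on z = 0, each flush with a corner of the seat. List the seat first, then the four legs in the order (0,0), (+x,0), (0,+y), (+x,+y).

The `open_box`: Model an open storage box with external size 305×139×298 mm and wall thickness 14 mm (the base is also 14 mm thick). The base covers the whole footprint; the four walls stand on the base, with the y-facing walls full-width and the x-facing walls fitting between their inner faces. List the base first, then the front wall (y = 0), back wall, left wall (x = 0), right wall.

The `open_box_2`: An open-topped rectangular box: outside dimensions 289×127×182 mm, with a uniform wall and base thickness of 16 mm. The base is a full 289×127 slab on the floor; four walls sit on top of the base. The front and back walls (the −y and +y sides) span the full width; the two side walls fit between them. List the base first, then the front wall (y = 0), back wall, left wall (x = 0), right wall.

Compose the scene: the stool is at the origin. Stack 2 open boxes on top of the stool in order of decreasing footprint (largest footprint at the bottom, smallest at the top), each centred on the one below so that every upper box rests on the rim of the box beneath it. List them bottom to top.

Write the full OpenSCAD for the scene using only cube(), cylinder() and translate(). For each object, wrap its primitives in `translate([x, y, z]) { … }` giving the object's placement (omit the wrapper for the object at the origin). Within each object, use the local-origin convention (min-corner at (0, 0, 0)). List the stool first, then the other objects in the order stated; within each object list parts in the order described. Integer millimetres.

translate([0, 0, 365]) cube([315, 309, 24]);
cube([30, 30, 365]);
translate([285, 0, 0]) cube([30, 30, 365]);
translate([0, 279, 0]) cube([30, 30, 365]);
translate([285, 279, 0]) cube([30, 30, 365]);
translate([5, 85, 389]) {
  cube([305, 139, 14]);
  translate([0, 0, 14]) cube([305, 14, 284]);
  translate([0, 125, 14]) cube([305, 14, 284]);
  translate([0, 14, 14]) cube([14, 111, 284]);
  translate([291, 14, 14]) cube([14, 111, 284]);
}
translate([13, 91, 687]) {
  cube([289, 127, 16]);
  translate([0, 0, 16]) cube([289, 16, 166]);
  translate([0, 111, 16]) cube([289, 16, 166]);
  translate([0, 16, 16]) cube([16, 95, 166]);
  translate([273, 16, 16]) cube([16, 95, 166]);
}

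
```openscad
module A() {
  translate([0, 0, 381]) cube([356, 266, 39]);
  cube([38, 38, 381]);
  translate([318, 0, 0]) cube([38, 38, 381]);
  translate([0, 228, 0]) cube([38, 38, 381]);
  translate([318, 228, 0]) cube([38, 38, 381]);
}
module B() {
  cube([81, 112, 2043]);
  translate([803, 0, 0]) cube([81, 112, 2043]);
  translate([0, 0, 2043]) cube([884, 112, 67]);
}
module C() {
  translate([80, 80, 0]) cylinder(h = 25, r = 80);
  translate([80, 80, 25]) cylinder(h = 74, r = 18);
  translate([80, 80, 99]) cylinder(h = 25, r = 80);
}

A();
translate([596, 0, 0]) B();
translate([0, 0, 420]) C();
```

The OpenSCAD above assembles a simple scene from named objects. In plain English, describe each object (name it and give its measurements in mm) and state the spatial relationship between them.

A is a four-legged stool. The seat is 356×266 mm, 39 mm thick, top at z = 420 mm. It stands on four square legs, each 38×38 mm in cross-section, from z = 0 to the seat underside, each flush with a corner of the seat.

B is a rectangular door frame: two vertical jambs of 81×112 mm section, 2043 mm tall, with a clear opening 722 mm wide between their inner faces. A header 67 mm tall and 112 mm deep lies on top of the jambs and spans the full outside width.

C is a spool: two coaxial disc flanges of radius 80 mm and thickness 25 mm, joined by a core cylinder of radius 18 mm and height 74 mm. The lower flange rests on z = 0 and the three cylinders share a vertical axis.

The door frame is on the floor beside the stool on its +x side. The spool is on top of the stool.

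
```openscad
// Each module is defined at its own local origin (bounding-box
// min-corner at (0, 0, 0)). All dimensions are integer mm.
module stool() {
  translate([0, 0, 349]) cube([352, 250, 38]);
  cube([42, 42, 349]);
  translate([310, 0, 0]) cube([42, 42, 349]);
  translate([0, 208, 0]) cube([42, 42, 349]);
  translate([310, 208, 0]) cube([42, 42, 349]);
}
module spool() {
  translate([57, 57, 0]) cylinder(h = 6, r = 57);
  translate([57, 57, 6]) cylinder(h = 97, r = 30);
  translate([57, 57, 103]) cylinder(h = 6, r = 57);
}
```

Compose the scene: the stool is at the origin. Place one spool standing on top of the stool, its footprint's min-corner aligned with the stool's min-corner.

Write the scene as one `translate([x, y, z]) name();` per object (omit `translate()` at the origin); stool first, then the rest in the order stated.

stool();
translate([0, 0, 387]) spool();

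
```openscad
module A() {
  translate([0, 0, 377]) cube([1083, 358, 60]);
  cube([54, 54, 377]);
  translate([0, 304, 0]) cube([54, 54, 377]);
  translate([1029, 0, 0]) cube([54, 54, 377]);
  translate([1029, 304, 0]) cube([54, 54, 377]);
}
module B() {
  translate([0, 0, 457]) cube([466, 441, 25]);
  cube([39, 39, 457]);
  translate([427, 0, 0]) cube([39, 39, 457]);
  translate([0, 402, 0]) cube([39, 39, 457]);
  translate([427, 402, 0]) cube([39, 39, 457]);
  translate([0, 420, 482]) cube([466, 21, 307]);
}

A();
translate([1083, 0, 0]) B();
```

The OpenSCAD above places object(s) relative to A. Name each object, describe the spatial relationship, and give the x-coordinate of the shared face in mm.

A is a bench. B is a chair. The chair is against the bench's +x side, with their −y faces flush. The x-coordinate of the shared face is 1083 mm.

The bench's +x face and the chair's −x face are both at x = 1083 mm.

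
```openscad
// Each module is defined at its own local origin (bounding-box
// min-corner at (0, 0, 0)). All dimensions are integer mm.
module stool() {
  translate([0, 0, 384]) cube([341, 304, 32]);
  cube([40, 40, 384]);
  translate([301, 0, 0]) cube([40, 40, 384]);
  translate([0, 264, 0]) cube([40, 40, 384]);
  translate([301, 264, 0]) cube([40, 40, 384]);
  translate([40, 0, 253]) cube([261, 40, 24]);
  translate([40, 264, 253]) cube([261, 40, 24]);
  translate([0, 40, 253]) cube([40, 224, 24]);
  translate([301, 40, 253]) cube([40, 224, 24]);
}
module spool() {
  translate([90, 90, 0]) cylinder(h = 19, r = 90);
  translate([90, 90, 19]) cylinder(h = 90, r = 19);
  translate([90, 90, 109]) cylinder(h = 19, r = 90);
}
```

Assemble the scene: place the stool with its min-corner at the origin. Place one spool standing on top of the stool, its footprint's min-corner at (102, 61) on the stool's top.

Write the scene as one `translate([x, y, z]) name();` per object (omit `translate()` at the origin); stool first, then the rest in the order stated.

stool();
translate([102, 61, 416]) spool();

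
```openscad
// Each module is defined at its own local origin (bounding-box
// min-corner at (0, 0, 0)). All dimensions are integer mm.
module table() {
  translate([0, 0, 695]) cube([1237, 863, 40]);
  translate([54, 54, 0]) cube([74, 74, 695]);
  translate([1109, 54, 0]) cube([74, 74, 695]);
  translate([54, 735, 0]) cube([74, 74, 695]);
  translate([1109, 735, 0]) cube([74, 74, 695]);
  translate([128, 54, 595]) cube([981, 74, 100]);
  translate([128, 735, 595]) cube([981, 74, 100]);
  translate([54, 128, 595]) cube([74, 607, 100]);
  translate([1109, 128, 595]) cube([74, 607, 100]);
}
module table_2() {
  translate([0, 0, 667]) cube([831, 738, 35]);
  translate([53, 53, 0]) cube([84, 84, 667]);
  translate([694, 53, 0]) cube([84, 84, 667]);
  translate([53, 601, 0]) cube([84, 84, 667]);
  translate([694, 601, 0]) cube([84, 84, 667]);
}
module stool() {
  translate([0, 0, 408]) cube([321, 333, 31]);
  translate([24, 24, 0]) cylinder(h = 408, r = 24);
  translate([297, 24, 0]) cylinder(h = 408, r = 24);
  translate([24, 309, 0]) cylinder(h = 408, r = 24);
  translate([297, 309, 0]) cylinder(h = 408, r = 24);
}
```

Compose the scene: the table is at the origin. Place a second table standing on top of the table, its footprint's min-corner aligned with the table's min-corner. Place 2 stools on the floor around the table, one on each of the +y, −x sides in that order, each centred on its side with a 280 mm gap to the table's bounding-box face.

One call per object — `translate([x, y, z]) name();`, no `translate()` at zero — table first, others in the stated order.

table();
translate([0, 0, 735]) table_2();
translate([458, 1143, 0]) stool();
translate([-601, 265, 0]) stool();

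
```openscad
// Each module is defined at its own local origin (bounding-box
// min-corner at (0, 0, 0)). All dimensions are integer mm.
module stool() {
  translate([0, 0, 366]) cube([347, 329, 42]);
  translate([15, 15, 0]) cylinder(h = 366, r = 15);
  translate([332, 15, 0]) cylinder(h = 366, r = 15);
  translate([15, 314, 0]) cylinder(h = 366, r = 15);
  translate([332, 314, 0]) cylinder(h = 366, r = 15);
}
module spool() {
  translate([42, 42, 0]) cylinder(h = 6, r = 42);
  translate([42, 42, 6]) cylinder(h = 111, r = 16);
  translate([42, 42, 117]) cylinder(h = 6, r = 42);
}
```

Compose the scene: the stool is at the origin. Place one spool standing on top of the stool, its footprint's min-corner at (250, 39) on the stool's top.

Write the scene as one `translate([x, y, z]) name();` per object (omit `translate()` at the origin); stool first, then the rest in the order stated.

stool();
translate([250, 39, 408]) spool();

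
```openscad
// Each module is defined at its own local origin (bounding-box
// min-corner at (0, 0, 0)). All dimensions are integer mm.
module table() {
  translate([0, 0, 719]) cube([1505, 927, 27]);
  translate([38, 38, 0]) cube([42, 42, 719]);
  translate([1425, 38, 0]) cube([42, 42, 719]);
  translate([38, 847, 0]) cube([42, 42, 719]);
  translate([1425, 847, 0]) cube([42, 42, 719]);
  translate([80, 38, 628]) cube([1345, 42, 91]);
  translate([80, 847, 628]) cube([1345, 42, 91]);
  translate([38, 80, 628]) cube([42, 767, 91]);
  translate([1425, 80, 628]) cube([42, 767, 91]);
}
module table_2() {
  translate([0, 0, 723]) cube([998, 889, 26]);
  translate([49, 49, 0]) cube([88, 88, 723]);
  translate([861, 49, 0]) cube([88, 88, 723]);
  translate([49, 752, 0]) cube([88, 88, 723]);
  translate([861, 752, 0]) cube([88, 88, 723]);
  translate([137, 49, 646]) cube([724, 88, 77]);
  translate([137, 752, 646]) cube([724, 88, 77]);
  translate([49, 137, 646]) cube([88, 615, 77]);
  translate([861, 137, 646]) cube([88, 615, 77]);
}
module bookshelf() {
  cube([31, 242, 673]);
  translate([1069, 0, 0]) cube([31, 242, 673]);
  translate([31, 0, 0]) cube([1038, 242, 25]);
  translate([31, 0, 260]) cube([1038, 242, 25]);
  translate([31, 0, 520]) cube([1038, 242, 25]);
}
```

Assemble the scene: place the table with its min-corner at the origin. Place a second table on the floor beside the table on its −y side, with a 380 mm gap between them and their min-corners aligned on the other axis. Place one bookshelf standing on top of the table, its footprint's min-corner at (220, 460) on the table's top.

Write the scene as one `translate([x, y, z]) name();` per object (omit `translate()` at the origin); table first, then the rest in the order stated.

table();
translate([0, -1269, 0]) table_2();
translate([220, 460, 746]) bookshelf();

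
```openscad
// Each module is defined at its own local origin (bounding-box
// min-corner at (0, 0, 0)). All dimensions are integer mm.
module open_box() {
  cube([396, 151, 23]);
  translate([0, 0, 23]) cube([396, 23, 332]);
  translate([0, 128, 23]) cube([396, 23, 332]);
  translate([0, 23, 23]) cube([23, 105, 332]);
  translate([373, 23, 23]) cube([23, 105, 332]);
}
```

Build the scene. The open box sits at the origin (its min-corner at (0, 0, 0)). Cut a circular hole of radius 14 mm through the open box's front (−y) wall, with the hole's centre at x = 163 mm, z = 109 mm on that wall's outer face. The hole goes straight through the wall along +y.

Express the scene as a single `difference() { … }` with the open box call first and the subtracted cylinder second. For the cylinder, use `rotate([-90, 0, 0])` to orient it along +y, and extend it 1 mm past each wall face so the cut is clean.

difference() {
  open_box();
  translate([163, -1, 109]) rotate([-90, 0, 0]) cylinder(h = 25, r = 14);
}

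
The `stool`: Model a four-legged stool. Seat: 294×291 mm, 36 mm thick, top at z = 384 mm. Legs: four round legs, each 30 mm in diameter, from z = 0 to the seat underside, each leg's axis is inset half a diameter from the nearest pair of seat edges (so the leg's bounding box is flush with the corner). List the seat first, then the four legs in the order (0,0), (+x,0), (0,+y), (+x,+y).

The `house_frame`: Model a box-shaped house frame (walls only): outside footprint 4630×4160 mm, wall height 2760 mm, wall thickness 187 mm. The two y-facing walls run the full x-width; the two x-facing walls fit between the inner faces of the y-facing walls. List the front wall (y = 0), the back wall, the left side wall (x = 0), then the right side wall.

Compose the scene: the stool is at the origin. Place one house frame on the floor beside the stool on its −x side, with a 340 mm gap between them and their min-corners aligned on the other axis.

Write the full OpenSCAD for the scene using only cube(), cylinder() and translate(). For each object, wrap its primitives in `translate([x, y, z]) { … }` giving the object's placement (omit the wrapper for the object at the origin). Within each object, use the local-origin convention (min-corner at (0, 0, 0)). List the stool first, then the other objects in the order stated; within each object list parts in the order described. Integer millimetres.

translate([0, 0, 348]) cube([294, 291, 36]);
translate([15, 15, 0]) cylinder(h = 348, r = 15);
translate([279, 15, 0]) cylinder(h = 348, r = 15);
translate([15, 276, 0]) cylinder(h = 348, r = 15);
translate([279, 276, 0]) cylinder(h = 348, r = 15);
translate([-4970, 0, 0]) {
  cube([4630, 187, 2760]);
  translate([0, 3973, 0]) cube([4630, 187, 2760]);
  translate([0, 187, 0]) cube([187, 3786, 2760]);
  translate([4443, 187, 0]) cube([187, 3786, 2760]);
}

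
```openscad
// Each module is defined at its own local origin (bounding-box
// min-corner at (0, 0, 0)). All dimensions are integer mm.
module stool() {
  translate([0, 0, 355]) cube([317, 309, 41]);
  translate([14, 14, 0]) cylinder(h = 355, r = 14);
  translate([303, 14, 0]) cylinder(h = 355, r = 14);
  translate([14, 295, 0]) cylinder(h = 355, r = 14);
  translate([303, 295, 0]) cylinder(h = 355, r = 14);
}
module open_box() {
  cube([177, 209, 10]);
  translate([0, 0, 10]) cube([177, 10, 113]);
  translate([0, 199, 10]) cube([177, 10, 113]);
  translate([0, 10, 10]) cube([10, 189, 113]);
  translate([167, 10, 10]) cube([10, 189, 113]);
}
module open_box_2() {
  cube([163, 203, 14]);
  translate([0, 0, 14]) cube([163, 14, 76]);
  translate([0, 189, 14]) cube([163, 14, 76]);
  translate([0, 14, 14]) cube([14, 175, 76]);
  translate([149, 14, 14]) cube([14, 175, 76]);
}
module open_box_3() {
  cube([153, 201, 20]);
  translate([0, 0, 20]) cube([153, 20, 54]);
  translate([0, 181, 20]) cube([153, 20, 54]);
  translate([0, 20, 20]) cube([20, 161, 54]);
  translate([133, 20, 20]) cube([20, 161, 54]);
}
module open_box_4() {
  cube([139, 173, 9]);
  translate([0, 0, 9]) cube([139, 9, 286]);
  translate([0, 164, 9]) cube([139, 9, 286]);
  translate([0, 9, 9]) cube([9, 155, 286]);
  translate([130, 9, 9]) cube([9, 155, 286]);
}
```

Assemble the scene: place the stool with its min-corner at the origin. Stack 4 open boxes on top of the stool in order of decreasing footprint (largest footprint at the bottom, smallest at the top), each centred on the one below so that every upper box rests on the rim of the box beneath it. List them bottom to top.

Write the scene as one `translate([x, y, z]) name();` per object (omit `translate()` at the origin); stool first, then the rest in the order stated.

stool();
translate([70, 50, 396]) open_box();
translate([77, 53, 519]) open_box_2();
translate([82, 54, 609]) open_box_3();
translate([89, 68, 683]) open_box_4();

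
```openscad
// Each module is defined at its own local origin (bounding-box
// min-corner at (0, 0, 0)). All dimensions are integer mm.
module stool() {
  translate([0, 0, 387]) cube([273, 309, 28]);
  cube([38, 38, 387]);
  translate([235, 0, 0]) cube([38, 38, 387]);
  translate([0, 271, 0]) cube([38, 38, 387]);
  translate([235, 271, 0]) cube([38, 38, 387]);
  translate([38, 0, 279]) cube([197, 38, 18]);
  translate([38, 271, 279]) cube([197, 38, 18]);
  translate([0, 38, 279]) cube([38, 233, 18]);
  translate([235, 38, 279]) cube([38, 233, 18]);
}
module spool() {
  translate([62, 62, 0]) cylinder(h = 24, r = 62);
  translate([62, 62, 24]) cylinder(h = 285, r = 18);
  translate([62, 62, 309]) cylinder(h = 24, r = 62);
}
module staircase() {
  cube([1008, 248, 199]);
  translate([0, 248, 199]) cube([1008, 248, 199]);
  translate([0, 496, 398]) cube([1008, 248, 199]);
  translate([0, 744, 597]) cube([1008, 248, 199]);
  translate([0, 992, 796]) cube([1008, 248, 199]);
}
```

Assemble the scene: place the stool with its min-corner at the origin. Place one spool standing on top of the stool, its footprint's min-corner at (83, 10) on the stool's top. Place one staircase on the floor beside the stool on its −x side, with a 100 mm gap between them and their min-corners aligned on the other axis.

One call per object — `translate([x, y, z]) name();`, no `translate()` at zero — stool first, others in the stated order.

stool();
translate([83, 10, 415]) spool();
translate([-1108, 0, 0]) staircase();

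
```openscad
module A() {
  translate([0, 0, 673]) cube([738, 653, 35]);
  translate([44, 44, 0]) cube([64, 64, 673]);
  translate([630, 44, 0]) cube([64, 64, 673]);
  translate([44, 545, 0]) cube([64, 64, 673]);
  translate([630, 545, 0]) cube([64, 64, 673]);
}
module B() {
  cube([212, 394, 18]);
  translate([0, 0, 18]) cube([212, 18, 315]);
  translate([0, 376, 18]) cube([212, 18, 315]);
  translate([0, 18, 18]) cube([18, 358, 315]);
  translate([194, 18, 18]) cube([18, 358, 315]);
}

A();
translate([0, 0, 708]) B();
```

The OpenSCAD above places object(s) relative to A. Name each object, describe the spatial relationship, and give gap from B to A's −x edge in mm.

The open box's min-x is at 0; the table's min-x is 0; gap = 0 mm.

A is a table. B is an open box. The open box is on top of the table. The gap from the open box to the table's −x edge is 0 mm.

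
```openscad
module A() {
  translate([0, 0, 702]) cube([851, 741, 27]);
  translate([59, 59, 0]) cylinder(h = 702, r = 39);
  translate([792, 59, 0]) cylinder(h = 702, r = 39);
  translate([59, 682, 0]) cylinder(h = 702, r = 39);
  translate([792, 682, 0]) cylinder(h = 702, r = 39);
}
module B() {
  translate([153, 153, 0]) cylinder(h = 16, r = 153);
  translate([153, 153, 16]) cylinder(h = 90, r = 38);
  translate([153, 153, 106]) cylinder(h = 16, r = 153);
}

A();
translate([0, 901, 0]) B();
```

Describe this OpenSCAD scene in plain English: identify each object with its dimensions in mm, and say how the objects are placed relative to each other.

A is a rectangular dining table. The top is 851×741×27 mm with its upper surface at z = 729 mm. It stands on four round legs of 78 mm diameter, each leg's bounding box inset 20 mm from the nearest pair of top edges, running from the floor to the underside of the top.

B is a spool: two coaxial disc flanges of radius 153 mm and thickness 16 mm, joined by a core cylinder of radius 38 mm and height 90 mm. The lower flange rests on z = 0 and the three cylinders share a vertical axis.

The spool is on the floor beside the table on its +y side.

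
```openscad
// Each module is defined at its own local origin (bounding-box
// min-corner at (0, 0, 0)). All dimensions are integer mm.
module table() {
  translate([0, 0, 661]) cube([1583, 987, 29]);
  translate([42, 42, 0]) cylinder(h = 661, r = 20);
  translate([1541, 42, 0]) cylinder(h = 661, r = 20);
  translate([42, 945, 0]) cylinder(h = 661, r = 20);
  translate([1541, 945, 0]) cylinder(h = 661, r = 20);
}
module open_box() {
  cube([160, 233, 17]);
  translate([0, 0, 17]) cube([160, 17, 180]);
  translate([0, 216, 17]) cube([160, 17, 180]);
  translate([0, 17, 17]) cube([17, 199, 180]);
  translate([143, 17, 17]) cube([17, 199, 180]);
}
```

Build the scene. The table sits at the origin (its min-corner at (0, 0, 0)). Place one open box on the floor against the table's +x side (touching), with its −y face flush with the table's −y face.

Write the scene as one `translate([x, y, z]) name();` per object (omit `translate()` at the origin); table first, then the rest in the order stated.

table();
translate([1583, 0, 0]) open_box();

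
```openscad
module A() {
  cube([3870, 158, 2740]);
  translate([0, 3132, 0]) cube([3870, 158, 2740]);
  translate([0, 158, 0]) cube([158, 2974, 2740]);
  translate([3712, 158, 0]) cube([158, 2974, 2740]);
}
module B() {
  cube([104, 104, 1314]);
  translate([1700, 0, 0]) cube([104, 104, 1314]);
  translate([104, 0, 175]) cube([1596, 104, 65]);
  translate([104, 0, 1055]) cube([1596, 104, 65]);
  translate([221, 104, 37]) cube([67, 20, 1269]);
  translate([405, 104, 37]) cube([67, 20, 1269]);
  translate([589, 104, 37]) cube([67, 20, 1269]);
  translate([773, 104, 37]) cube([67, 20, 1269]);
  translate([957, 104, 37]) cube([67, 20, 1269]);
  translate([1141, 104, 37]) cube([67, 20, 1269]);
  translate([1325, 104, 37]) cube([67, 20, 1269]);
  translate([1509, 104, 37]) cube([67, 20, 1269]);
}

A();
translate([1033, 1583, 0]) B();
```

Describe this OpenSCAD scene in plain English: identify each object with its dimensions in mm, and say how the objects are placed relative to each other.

A is the wall frame of a small rectangular building: four walls, each 2740 mm tall and 158 mm thick, enclosing a footprint 3870 mm (x) by 3290 mm (y) outside-to-outside, with no floor or roof. The front and back walls (the −y and +y sides) span the full width; the two side walls fit between them.

B is a fence section. Two 104×104 mm posts, 1314 mm tall, stand on the floor with a clear span of 1596 mm between their inner faces. Two horizontal rails of 104×65 mm section span the gap between the posts with their undersides at z = 175 mm and z = 1055 mm, flush with the posts' −y face. 8 pickets, each 67 mm wide, 20 mm thick and 1269 mm tall, are fixed to the +y face of the rails with their bottoms at z = 37 mm, evenly spaced across the span with equal gaps (rounded down to the nearest mm) at the −x end and between each pair — any rounding remainder accumulates at the +x end.

The fence section sits inside the house frame, centred.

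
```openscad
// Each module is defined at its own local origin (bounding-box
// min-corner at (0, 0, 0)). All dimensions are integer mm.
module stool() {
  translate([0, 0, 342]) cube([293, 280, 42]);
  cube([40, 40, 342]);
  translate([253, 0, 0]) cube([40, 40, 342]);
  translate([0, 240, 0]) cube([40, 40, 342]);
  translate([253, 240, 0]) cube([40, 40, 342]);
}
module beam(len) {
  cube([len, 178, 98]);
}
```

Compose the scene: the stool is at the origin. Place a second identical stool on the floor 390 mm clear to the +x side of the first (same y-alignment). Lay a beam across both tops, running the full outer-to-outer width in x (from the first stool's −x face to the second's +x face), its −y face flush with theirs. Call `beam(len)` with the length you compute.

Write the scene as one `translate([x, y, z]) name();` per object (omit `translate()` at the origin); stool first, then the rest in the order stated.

stool();
translate([683, 0, 0]) stool();
translate([0, 0, 384]) beam(976);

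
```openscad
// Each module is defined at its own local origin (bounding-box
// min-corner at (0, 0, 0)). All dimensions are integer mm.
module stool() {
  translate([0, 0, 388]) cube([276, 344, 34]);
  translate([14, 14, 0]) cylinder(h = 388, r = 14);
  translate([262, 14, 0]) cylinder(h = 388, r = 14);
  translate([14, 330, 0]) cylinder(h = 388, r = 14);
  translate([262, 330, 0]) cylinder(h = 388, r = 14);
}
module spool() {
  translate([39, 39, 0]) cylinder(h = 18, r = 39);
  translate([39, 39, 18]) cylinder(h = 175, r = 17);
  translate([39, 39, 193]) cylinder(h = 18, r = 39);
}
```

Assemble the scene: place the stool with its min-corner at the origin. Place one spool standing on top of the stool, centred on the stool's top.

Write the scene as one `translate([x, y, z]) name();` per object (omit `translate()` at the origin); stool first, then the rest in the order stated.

stool();
translate([99, 133, 422]) spool();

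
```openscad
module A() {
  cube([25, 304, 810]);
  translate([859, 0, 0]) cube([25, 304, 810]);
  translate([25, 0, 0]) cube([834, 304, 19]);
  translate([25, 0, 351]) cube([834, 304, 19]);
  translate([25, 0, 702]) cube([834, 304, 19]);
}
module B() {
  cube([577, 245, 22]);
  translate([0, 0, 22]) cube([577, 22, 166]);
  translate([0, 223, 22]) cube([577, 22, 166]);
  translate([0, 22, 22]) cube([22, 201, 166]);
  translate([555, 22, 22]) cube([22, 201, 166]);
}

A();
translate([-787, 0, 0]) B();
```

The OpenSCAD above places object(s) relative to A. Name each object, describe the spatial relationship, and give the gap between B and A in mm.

A is a bookshelf. B is an open box. The open box is on the floor beside the bookshelf on its −x side. The gap between the open box and the bookshelf is 210 mm.

The open box's nearest face is 210 mm from the bookshelf's −x face.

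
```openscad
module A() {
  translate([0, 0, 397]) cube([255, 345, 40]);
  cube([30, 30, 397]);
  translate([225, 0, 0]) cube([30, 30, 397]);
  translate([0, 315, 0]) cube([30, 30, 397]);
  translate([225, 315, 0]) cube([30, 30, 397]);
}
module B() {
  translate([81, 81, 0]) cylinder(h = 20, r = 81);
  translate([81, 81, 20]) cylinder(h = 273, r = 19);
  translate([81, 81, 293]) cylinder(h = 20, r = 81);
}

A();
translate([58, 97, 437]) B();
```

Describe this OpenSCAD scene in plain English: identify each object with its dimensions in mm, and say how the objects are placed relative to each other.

A is a four-legged stool. The seat is 255×345 mm, 40 mm thick, top at z = 437 mm. It stands on four square legs, each 30×30 mm in cross-section, from z = 0 to the seat underside, each flush with a corner of the seat.

B is a spool: two coaxial disc flanges of radius 81 mm and thickness 20 mm, joined by a core cylinder of radius 19 mm and height 273 mm. The lower flange rests on z = 0 and the three cylinders share a vertical axis.

The spool is on top of the stool.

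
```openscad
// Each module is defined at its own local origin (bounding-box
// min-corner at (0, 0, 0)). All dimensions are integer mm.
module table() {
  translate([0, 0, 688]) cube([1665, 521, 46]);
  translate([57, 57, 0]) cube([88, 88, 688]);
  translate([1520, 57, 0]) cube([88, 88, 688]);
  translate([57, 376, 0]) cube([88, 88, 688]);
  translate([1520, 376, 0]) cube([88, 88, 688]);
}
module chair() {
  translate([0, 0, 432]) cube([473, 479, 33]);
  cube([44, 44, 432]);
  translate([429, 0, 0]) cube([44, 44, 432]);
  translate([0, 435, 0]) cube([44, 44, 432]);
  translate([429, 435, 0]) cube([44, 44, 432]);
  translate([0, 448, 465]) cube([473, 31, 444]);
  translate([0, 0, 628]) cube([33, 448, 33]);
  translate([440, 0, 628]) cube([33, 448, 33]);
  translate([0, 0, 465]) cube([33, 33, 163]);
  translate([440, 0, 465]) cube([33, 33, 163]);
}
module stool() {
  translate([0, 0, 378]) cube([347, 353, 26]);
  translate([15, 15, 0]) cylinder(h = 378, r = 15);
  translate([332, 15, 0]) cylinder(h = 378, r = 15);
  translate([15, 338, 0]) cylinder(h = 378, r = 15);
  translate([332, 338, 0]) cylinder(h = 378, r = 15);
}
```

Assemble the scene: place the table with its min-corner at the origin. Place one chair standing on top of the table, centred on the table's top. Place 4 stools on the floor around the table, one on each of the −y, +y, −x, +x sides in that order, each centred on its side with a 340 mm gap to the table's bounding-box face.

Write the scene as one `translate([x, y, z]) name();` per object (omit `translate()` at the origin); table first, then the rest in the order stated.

table();
translate([596, 21, 734]) chair();
translate([659, -693, 0]) stool();
translate([659, 861, 0]) stool();
translate([-687, 84, 0]) stool();
translate([2005, 84, 0]) stool();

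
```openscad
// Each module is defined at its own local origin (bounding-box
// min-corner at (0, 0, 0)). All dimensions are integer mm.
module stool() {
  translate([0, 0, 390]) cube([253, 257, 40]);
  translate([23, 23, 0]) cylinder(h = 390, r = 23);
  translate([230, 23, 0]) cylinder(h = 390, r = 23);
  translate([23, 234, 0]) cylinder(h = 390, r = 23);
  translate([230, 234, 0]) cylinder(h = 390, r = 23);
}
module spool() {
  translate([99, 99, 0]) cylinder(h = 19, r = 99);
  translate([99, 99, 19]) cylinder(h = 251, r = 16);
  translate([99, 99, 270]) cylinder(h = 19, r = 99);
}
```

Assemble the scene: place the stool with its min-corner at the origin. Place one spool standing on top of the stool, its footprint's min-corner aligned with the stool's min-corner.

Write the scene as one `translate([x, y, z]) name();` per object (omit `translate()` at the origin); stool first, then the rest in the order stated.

stool();
translate([0, 0, 430]) spool();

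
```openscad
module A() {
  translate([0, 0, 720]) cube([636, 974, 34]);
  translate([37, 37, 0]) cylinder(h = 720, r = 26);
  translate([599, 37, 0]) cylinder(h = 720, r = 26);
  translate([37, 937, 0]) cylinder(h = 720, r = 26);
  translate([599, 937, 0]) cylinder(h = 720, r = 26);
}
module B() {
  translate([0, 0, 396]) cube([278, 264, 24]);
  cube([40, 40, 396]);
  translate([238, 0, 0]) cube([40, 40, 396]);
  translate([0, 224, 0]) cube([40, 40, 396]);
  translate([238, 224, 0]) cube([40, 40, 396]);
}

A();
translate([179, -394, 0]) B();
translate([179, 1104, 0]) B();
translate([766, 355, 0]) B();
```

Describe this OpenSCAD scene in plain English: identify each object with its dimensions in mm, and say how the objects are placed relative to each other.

A is a table: top 636 mm (x) × 974 mm (y), 34 mm thick, upper face at z = 754 mm, on four round legs of 52 mm diameter, each leg's bounding box inset 11 mm from the nearest pair of top edges, running from z = 0 to the bottom of the top.

B is a simple wooden stool: a rectangular seat 278 mm (x) by 264 mm (y), 24 mm thick, top face at z = 420 mm, on four square legs, each 40×40 mm in cross-section. The legs rest on z = 0, each flush with a corner of the seat.

Three stools sit around the table at the −y, +y, +x sides.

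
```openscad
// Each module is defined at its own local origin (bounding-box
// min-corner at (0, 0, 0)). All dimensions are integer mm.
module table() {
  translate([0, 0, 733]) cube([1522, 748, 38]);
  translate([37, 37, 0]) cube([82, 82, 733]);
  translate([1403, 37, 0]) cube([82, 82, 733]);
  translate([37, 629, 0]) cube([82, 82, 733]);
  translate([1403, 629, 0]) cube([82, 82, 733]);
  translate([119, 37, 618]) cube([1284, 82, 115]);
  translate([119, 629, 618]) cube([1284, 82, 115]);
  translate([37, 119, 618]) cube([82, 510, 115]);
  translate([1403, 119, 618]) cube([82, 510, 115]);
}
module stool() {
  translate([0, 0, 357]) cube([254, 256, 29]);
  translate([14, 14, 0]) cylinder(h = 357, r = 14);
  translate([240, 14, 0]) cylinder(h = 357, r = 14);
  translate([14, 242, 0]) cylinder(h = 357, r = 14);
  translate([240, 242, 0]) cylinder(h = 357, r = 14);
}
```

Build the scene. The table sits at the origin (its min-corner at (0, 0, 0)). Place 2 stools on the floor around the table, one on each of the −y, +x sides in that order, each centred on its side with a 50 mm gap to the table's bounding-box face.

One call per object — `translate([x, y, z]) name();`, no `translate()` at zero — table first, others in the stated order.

table();
translate([634, -306, 0]) stool();
translate([1572, 246, 0]) stool();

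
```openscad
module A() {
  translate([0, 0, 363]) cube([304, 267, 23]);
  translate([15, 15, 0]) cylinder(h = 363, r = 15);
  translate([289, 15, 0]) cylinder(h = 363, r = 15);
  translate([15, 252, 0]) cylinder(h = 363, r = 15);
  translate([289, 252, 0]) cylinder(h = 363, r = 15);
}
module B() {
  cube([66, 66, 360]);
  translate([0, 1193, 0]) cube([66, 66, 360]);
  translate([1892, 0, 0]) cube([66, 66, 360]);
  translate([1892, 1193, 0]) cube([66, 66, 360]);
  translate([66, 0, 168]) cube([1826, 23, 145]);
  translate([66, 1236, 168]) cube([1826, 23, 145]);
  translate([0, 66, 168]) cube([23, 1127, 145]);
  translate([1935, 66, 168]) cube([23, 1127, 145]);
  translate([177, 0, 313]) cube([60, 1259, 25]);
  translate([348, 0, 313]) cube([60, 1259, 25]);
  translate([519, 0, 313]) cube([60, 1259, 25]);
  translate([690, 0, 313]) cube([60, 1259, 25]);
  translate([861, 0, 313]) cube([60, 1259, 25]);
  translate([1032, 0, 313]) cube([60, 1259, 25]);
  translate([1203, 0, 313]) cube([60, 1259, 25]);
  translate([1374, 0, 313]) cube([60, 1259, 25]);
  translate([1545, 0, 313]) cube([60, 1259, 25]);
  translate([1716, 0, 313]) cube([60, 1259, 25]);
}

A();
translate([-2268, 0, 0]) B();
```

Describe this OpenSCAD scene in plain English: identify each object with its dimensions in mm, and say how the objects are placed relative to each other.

A is a four-legged stool. The seat is 304×267 mm, 23 mm thick, top at z = 386 mm. It stands on four round legs, each 30 mm in diameter, from z = 0 to the seat underside, each leg's axis is inset half a diameter from the nearest pair of seat edges (so the leg's bounding box is flush with the corner).

B is a bed frame 1958 mm long (x) by 1259 mm wide (y). Four 66×66 mm corner posts, 360 mm tall, at the corners of the footprint. Four rails of 23 mm thickness and 145 mm height run between adjacent posts with their undersides at z = 168 mm, their outer faces flush with the outside of the frame (the two x-running rails run between the posts' inner faces; the two y-running rails run between the posts' inner faces). 10 slats, each 60 mm wide (x) and 25 mm thick, lie across the top of the two x-running rails, running the full 1259 mm width of the frame in y; the slats are evenly spaced along x between the inner faces of the end posts with equal gaps (rounded down to the nearest mm) at the −x end and between each pair — any rounding remainder accumulates at the +x end.

The bed frame is on the floor beside the stool on its −x side.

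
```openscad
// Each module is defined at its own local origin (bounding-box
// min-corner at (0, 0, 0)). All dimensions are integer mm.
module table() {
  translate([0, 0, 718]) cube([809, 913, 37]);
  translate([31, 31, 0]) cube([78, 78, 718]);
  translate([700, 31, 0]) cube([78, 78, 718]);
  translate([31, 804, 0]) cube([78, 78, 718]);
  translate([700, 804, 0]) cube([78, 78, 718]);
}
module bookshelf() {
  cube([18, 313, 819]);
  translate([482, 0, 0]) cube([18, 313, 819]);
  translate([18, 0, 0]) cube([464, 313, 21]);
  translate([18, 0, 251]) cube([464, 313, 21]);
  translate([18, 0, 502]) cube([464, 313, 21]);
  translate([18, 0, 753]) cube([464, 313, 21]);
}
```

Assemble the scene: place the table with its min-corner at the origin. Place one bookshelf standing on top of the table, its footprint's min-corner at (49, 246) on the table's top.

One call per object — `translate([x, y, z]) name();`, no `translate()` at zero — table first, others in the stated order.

table();
translate([49, 246, 755]) bookshelf();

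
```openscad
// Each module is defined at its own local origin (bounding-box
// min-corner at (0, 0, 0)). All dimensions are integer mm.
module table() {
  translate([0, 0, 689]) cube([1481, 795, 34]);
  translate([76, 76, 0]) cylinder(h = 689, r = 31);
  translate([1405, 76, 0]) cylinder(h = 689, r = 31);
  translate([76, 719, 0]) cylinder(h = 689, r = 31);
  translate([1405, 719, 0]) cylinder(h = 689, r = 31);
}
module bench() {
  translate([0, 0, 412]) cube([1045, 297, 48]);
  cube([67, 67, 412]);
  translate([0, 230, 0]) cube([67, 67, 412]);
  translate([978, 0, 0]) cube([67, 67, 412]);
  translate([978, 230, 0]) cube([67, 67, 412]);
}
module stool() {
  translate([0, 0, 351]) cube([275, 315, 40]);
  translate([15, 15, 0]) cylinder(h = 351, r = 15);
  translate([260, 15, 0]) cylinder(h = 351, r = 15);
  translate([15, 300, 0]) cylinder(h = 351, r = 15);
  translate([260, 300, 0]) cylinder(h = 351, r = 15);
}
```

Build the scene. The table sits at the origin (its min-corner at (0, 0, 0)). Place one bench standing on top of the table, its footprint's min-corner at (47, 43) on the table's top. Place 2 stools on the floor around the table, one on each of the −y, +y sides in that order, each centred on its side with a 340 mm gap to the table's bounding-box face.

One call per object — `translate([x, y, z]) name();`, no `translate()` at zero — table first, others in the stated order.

table();
translate([47, 43, 723]) bench();
translate([603, -655, 0]) stool();
translate([603, 1135, 0]) stool();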